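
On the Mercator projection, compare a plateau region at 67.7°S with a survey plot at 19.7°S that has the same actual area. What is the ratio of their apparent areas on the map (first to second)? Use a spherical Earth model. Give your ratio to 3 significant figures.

On Mercator, area is exaggerated by sec²φ = 1/cos²φ.
At 67.7°: sec²(67.7°) = 1/0.3795² = 6.945.
At 19.7°: sec²(19.7°) = 1/0.9415² = 1.128.
Ratio = 6.945/1.128 = cos²(19.7°)/cos²(67.7°) ≈ 6.16.

6.16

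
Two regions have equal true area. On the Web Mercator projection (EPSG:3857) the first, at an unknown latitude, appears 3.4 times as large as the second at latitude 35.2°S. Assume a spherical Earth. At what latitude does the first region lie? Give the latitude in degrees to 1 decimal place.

For equal true areas on Mercator, apparent areas scale as sec²φ, so the ratio is cos²φ₂ / cos²φ₁.
cos²φ₂ / cos²φ₁ = 3.4  ⇒  cos φ₁ = cos 35.2° / √3.4 = 0.8171/1.844 = 0.4432.
φ₁ = arccos(0.4432) ≈ 63.7°.

63.7°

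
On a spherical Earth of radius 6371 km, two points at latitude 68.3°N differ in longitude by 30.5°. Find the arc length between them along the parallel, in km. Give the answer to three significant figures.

1250 km

Arc length along a parallel = R cos φ · Δλ (with Δλ in radians).
= 6371 × cos 68.3° × (30.5° × π/180) = 6371 × 0.3697 × 0.5323 ≈ 1250 km.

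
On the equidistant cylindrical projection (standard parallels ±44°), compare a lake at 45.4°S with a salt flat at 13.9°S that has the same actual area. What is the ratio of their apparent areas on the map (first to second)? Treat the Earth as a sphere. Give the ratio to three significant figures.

With standard parallel φ₀ = 44°, the equirectangular projection gives x = Rλ cos φ₀, y = Rφ, so h = 1 and k = cos 44° / cos φ.
Areal scale at 45.4°: h·k = 1.000 × 1.024 = 1.024.
Areal scale at 13.9°: h·k = 1.000 × 0.7410 = 0.7410.
Ratio = 1.024/0.7410 ≈ 1.38.

1.38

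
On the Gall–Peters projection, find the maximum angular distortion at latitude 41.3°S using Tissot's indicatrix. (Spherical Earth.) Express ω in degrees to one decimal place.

6.9°

The Gall–Peters projection is cylindrical equal-area with φ₀ = 45°. A cylindrical equal-area projection with standard parallel φ₀ has meridian scale h = cos φ / cos φ₀ and parallel scale k = cos φ₀ / cos φ (so areas are preserved, h·k = 1).
At 41.3°: h = 1.062, k = 0.9412; principal scales a = 1.062, b = 0.9412.
sin(ω/2) = (a − b)/(a + b) = 0.1212/2.004 = 0.06050, so ω = 2 arcsin(0.06050) ≈ 6.9°.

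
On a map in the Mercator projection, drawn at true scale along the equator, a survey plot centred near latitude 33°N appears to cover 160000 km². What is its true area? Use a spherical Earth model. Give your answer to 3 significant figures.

For Mercator, h = k = sec φ (a conformal cylindrical projection has a single point scale, 1/cos φ).
Areal scale = k² = sec²φ = 1/cos²(33°) = 1/0.8387² = 1.422.
True area = apparent / (areal scale) = 160000 / 1.422 ≈ 113000 km².

113000 km²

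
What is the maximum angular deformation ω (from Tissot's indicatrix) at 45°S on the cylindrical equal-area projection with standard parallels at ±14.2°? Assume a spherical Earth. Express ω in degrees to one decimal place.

For cylindrical equal-area with standard parallel φ₀, h = cos φ / cos φ₀ and k = cos φ₀ / cos φ, so h·k = 1.
At 45°: h = 0.7294, k = 1.371; principal scales a = 1.371, b = 0.7294.
sin(ω/2) = (a − b)/(a + b) = 0.6416/2.100 = 0.3055, so ω = 2 arcsin(0.3055) ≈ 35.6°.

35.6°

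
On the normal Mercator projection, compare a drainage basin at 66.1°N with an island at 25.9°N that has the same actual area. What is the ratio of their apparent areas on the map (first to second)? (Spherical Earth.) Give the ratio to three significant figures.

Mercator is conformal with k = sec φ, so areal scale = k² = sec²φ.
At 66.1°: sec²(66.1°) = 1/0.4051² = 6.092.
At 25.9°: sec²(25.9°) = 1/0.8996² = 1.236.
Ratio = 6.092/1.236 = cos²(25.9°)/cos²(66.1°) ≈ 4.93.

4.93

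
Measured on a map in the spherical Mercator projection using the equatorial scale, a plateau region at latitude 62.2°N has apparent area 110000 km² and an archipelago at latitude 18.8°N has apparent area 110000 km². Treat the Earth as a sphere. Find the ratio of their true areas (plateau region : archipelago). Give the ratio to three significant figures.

0.243

Since Mercator area scale is 1/cos²φ, the true area equals the apparent area multiplied by cos²φ.
True area of plateau region: 110000 × cos²(62.2°) = 110000 × 0.2175 = 23930 km².
True area of archipelago: 110000 × cos²(18.8°) = 110000 × 0.8961 = 98580 km².
Ratio = 23930 / 98580 ≈ 0.243.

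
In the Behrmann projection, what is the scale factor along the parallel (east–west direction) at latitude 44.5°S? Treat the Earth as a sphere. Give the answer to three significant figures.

The Behrmann projection is cylindrical equal-area with φ₀ = 30°. Cylindrical equal-area (φ₀ = 30°): h = cos φ / cos 30° along meridians, k = cos 30° / cos φ along parallels; h·k = 1.
k = cos 30° / cos 44.5° = 0.8660/0.7133 = 1.214.

1.21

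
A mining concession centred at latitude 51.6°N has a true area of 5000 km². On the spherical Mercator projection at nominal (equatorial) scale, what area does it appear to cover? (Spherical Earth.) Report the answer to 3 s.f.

Mercator is conformal, so the point scale is isotropic: h = k = sec φ = 1/cos φ.
Areal scale = k² = sec²φ = 1/cos²(51.6°) = 1/0.6211² = 2.592.
Apparent area = 5000 × 2.592 ≈ 13000 km².

13000 km²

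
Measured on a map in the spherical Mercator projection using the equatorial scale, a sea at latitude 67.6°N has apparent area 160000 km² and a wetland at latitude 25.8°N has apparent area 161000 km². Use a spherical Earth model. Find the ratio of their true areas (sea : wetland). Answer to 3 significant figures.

0.178

Mercator's areal exaggeration is sec²φ; hence true area = (apparent area) · cos²φ.
True area of sea: 160000 × cos²(67.6°) = 160000 × 0.1452 = 23230 km².
True area of wetland: 161000 × cos²(25.8°) = 161000 × 0.8106 = 130500 km².
Ratio = 23230 / 130500 ≈ 0.178.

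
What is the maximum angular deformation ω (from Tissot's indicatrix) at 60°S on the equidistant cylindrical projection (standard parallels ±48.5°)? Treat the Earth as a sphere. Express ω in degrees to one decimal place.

With standard parallel φ₀ = 48.5°, the equirectangular projection gives x = Rλ cos φ₀, y = Rφ, so h = 1 and k = cos 48.5° / cos φ.
At 60°: h = 1.000, k = 1.325; principal scales a = 1.325, b = 1.000.
sin(ω/2) = (a − b)/(a + b) = 0.3252/2.325 = 0.1399, so ω = 2 arcsin(0.1399) ≈ 16.1°.

16.1°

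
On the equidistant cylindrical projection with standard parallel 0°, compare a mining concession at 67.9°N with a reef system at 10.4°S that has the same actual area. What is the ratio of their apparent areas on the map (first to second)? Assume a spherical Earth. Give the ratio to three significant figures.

For the equirectangular projection with φ₀ = 0 (plate carrée), h = 1 along meridians and k = sec φ along parallels.
Areal scale at 67.9°: h·k = 1.000 × 2.658 = 2.658.
Areal scale at 10.4°: h·k = 1.000 × 1.017 = 1.017.
Ratio = 2.658/1.017 ≈ 2.61.

2.61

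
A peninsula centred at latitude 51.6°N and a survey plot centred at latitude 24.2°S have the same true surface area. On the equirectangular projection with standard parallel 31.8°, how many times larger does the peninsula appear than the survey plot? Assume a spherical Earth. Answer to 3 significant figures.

The equidistant cylindrical projection with φ₀ = 31.8° has h = 1 (meridians true) and k = cos φ₀ / cos φ along parallels.
Areal scale at 51.6°: h·k = 1.000 × 1.368 = 1.368.
Areal scale at 24.2°: h·k = 1.000 × 0.9318 = 0.9318.
Ratio = 1.368/0.9318 ≈ 1.47.

1.47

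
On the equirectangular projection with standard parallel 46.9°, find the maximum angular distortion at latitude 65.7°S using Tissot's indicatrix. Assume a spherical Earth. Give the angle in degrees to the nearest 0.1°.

28.7°

The equidistant cylindrical projection with φ₀ = 46.9° has h = 1 (meridians true) and k = cos φ₀ / cos φ along parallels.
At 65.7°: h = 1.000, k = 1.660; principal scales a = 1.660, b = 1.000.
sin(ω/2) = (a − b)/(a + b) = 0.6604/2.660 = 0.2482, so ω = 2 arcsin(0.2482) ≈ 28.7°.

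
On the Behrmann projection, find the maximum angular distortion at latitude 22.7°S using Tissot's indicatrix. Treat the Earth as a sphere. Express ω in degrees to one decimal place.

7.2°

The Behrmann projection is cylindrical equal-area with φ₀ = 30°. Cylindrical equal-area (φ₀ = 30°): h = cos φ / cos 30° along meridians, k = cos 30° / cos φ along parallels; h·k = 1.
At 22.7°: h = 1.065, k = 0.9387; principal scales a = 1.065, b = 0.9387.
sin(ω/2) = (a − b)/(a + b) = 0.1265/2.004 = 0.06313, so ω = 2 arcsin(0.06313) ≈ 7.2°.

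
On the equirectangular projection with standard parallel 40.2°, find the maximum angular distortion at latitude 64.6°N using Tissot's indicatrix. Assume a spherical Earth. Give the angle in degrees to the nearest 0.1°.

In the equirectangular projection with standard parallel φ₀ = 40.2° (x = Rλ cos φ₀, y = Rφ), meridians are true-scale (h = 1) and the parallel scale is k = cos φ₀ / cos φ.
At 64.6°: h = 1.000, k = 1.781; principal scales a = 1.781, b = 1.000.
sin(ω/2) = (a − b)/(a + b) = 0.7807/2.781 = 0.2808, so ω = 2 arcsin(0.2808) ≈ 32.6°.

32.6°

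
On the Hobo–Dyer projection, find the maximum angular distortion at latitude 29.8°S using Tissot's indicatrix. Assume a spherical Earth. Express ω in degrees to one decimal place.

10.3°

The Hobo–Dyer projection is cylindrical equal-area with φ₀ = 37.5°. Cylindrical equal-area (φ₀ = 37.5°): h = cos φ / cos 37.5° along meridians, k = cos 37.5° / cos φ along parallels; h·k = 1.
At 29.8°: h = 1.094, k = 0.9142; principal scales a = 1.094, b = 0.9142.
sin(ω/2) = (a − b)/(a + b) = 0.1795/2.008 = 0.08941, so ω = 2 arcsin(0.08941) ≈ 10.3°.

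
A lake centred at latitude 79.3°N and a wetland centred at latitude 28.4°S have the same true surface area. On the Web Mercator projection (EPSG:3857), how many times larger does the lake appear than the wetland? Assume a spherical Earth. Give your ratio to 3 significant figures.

Mercator areal scale is sec²φ.
At 79.3°: sec²(79.3°) = 1/0.1857² = 29.01.
At 28.4°: sec²(28.4°) = 1/0.8796² = 1.292.
Ratio = 29.01/1.292 = cos²(28.4°)/cos²(79.3°) ≈ 22.4.

22.4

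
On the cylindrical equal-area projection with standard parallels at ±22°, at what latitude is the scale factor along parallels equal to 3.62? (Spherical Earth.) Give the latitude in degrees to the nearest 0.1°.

75.2°

For cylindrical equal-area with standard parallel φ₀, h = cos φ / cos φ₀ and k = cos φ₀ / cos φ, so h·k = 1.
k = cos φ₀ / cos φ = 3.62  ⇒  cos φ = cos 22° / 3.62 = 0.2561.
φ = arccos(0.2561) ≈ 75.2°.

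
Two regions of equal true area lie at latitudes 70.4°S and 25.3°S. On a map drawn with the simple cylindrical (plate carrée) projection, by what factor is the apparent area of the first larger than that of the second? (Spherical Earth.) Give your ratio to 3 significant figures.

2.70

For the equirectangular projection with φ₀ = 0 (plate carrée), h = 1 along meridians and k = sec φ along parallels.
Areal scale at 70.4°: h·k = 1.000 × 2.981 = 2.981.
Areal scale at 25.3°: h·k = 1.000 × 1.106 = 1.106.
Ratio = 2.981/1.106 ≈ 2.70.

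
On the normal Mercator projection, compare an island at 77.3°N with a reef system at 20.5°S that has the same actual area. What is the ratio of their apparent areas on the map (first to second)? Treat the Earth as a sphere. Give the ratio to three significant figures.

18.2

Mercator areal scale is sec²φ.
At 77.3°: sec²(77.3°) = 1/0.2198² = 20.69.
At 20.5°: sec²(20.5°) = 1/0.9367² = 1.140.
Ratio = 20.69/1.140 = cos²(20.5°)/cos²(77.3°) ≈ 18.2.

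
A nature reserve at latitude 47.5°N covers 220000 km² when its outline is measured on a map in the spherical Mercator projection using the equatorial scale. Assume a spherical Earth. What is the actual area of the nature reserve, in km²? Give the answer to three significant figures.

For Mercator, h = k = sec φ (a conformal cylindrical projection has a single point scale, 1/cos φ).
Areal scale = k² = sec²φ = 1/cos²(47.5°) = 1/0.6756² = 2.191.
True area = apparent / (areal scale) = 220000 / 2.191 ≈ 100000 km².

100000 km²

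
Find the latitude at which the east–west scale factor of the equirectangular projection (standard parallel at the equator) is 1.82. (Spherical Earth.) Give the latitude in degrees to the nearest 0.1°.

56.7°

Plate carrée: h = 1, k = sec φ along parallels.
sec φ = 1.82  ⇒  cos φ = 0.5495  ⇒  φ ≈ 56.7°.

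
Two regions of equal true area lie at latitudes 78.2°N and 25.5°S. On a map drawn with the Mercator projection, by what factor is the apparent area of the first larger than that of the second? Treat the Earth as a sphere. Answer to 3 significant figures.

Mercator areal scale is sec²φ.
At 78.2°: sec²(78.2°) = 1/0.2045² = 23.91.
At 25.5°: sec²(25.5°) = 1/0.9026² = 1.228.
Ratio = 23.91/1.228 = cos²(25.5°)/cos²(78.2°) ≈ 19.5.

19.5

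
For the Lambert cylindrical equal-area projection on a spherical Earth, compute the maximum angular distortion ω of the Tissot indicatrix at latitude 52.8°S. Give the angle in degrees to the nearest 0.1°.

55.4°

The Lambert cylindrical equal-area projection is the cylindrical equal-area projection with its standard parallel at the equator (φ₀ = 0). A cylindrical equal-area projection with standard parallel φ₀ has meridian scale h = cos φ / cos φ₀ and parallel scale k = cos φ₀ / cos φ (so areas are preserved, h·k = 1).
At 52.8°: h = 0.6046, k = 1.654; principal scales a = 1.654, b = 0.6046.
sin(ω/2) = (a − b)/(a + b) = 1.049/2.259 = 0.4646, so ω = 2 arcsin(0.4646) ≈ 55.4°.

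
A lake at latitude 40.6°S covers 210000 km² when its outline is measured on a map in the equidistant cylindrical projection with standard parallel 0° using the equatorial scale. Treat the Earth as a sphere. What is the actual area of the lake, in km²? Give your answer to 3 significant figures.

159000 km²

For the equirectangular projection with φ₀ = 0 (plate carrée), h = 1 along meridians and k = sec φ along parallels.
Areal scale = h·k = 1 × sec φ; at 40.6°, h = 1.000, k = 1.317, so h·k = 1.317.
True area = apparent / (areal scale) = 210000 / 1.317 ≈ 159000 km².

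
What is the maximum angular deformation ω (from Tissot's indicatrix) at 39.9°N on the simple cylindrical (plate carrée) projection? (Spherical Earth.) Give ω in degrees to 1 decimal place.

In the plate carrée (x = Rλ, y = Rφ), meridians are true-scale (h = 1) and parallels are stretched by k = sec φ.
At 39.9°: h = 1.000, k = 1.304; principal scales a = 1.304, b = 1.000.
sin(ω/2) = (a − b)/(a + b) = 0.3035/2.304 = 0.1318, so ω = 2 arcsin(0.1318) ≈ 15.1°.

15.1°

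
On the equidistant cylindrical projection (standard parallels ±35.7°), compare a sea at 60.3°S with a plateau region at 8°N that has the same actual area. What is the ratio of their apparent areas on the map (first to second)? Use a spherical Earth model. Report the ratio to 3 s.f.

With standard parallel φ₀ = 35.7°, the equirectangular projection gives x = Rλ cos φ₀, y = Rφ, so h = 1 and k = cos 35.7° / cos φ.
Areal scale at 60.3°: h·k = 1.000 × 1.639 = 1.639.
Areal scale at 8°: h·k = 1.000 × 0.8201 = 0.8201.
Ratio = 1.639/0.8201 ≈ 2.00.

2.00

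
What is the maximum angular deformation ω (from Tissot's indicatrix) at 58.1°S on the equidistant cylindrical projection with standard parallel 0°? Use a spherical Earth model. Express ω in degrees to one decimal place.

For the equirectangular projection with φ₀ = 0 (plate carrée), h = 1 along meridians and k = sec φ along parallels.
At 58.1°: h = 1.000, k = 1.892; principal scales a = 1.892, b = 1.000.
sin(ω/2) = (a − b)/(a + b) = 0.8924/2.892 = 0.3085, so ω = 2 arcsin(0.3085) ≈ 35.9°.

35.9°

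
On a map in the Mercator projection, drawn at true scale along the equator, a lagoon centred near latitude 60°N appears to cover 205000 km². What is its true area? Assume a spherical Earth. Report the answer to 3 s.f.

Mercator is conformal, so the point scale is isotropic: h = k = sec φ = 1/cos φ.
Areal scale = k² = sec²φ = 1/cos²(60°) = 1/0.5000² = 4.000.
True area = apparent / (areal scale) = 205000 / 4.000 ≈ 51300 km².

51300 km²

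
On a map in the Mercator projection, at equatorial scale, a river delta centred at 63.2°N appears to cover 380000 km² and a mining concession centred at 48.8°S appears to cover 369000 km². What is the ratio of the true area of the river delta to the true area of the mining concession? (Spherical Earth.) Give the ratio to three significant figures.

Mercator's areal exaggeration is sec²φ; hence true area = (apparent area) · cos²φ.
True area of river delta: 380000 × cos²(63.2°) = 380000 × 0.2033 = 77250 km².
True area of mining concession: 369000 × cos²(48.8°) = 369000 × 0.4339 = 160100 km².
Ratio = 77250 / 160100 ≈ 0.483.

0.483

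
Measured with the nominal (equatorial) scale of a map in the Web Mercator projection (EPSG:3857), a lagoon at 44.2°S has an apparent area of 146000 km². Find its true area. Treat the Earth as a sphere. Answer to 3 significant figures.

75000 km²

The Mercator projection is conformal; its linear scale factor is the same in every direction and equals sec φ = 1/cos φ.
Areal scale = k² = sec²φ = 1/cos²(44.2°) = 1/0.7169² = 1.946.
True area = apparent / (areal scale) = 146000 / 1.946 ≈ 75000 km².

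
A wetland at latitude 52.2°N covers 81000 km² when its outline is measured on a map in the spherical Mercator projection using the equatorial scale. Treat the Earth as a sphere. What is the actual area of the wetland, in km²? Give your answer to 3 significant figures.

30400 km²

For Mercator, h = k = sec φ (a conformal cylindrical projection has a single point scale, 1/cos φ).
Areal scale = k² = sec²φ = 1/cos²(52.2°) = 1/0.6129² = 2.662.
True area = apparent / (areal scale) = 81000 / 2.662 ≈ 30400 km².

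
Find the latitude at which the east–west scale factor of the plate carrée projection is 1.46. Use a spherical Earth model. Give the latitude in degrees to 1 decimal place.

Plate carrée: h = 1, k = sec φ along parallels.
sec φ = 1.46  ⇒  cos φ = 0.6849  ⇒  φ ≈ 46.8°.

46.8°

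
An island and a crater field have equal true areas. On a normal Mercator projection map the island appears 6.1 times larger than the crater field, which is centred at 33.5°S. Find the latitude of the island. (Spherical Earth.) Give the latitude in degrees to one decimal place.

For equal true areas on Mercator, apparent areas scale as sec²φ, so the ratio is cos²φ₂ / cos²φ₁.
cos²φ₂ / cos²φ₁ = 6.1  ⇒  cos φ₁ = cos 33.5° / √6.1 = 0.8339/2.470 = 0.3376.
φ₁ = arccos(0.3376) ≈ 70.3°.

70.3°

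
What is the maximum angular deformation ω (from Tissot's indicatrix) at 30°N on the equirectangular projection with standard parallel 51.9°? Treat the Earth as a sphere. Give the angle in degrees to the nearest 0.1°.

19.3°

With standard parallel φ₀ = 51.9°, the equirectangular projection gives x = Rλ cos φ₀, y = Rφ, so h = 1 and k = cos 51.9° / cos φ.
At 30°: h = 1.000, k = 0.7125; principal scales a = 1.000, b = 0.7125.
sin(ω/2) = (a − b)/(a + b) = 0.2875/1.712 = 0.1679, so ω = 2 arcsin(0.1679) ≈ 19.3°.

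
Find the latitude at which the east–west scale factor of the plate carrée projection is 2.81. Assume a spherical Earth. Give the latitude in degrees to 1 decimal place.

Plate carrée: h = 1, k = sec φ along parallels.
sec φ = 2.81  ⇒  cos φ = 0.3559  ⇒  φ ≈ 69.2°.

69.2°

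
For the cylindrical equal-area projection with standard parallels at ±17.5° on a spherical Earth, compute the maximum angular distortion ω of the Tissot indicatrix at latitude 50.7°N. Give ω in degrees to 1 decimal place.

A cylindrical equal-area projection with standard parallel φ₀ has meridian scale h = cos φ / cos φ₀ and parallel scale k = cos φ₀ / cos φ (so areas are preserved, h·k = 1).
At 50.7°: h = 0.6641, k = 1.506; principal scales a = 1.506, b = 0.6641.
sin(ω/2) = (a − b)/(a + b) = 0.8416/2.170 = 0.3879, so ω = 2 arcsin(0.3879) ≈ 45.6°.

45.6°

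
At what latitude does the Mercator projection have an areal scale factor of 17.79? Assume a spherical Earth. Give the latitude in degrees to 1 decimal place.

Mercator areal scale is sec²φ.
sec²φ = 17.79  ⇒  cos²φ = 0.05621  ⇒  cos φ = 0.2371.
φ = arccos(0.2371) ≈ 76.3°.

76.3°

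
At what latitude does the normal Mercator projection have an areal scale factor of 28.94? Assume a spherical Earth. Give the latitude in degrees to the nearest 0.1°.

79.3°

Mercator areal scale is sec²φ.
sec²φ = 28.94  ⇒  cos²φ = 0.03455  ⇒  cos φ = 0.1859.
φ = arccos(0.1859) ≈ 79.3°.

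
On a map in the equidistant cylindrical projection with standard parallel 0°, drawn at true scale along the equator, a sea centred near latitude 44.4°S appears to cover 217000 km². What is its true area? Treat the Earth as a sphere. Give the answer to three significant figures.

155000 km²

In the plate carrée (x = Rλ, y = Rφ), meridians are true-scale (h = 1) and parallels are stretched by k = sec φ.
Areal scale = h·k = 1 × sec φ; at 44.4°, h = 1.000, k = 1.400, so h·k = 1.400.
True area = apparent / (areal scale) = 217000 / 1.400 ≈ 155000 km².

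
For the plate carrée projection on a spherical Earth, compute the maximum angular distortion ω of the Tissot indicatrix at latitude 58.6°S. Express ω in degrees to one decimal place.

For the equirectangular projection with φ₀ = 0 (plate carrée), h = 1 along meridians and k = sec φ along parallels.
At 58.6°: h = 1.000, k = 1.919; principal scales a = 1.919, b = 1.000.
sin(ω/2) = (a − b)/(a + b) = 0.9194/2.919 = 0.3149, so ω = 2 arcsin(0.3149) ≈ 36.7°.

36.7°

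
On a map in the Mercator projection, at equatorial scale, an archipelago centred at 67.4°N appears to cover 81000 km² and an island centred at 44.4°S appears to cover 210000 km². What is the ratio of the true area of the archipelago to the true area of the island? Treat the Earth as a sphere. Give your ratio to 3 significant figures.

On Mercator the areal scale is sec²φ, so true area = apparent × cos²φ.
True area of archipelago: 81000 × cos²(67.4°) = 81000 × 0.1477 = 11960 km².
True area of island: 210000 × cos²(44.4°) = 210000 × 0.5105 = 107200 km².
Ratio = 11960 / 107200 ≈ 0.112.

0.112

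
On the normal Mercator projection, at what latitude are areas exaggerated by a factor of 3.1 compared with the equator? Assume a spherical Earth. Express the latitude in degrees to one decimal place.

55.4°

Mercator areal scale is sec²φ.
sec²φ = 3.1  ⇒  cos²φ = 0.3226  ⇒  cos φ = 0.5680.
φ = arccos(0.5680) ≈ 55.4°.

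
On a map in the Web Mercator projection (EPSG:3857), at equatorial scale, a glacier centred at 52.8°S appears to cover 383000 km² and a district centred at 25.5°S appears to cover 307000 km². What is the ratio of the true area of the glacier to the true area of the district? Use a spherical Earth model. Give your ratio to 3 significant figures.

Since Mercator area scale is 1/cos²φ, the true area equals the apparent area multiplied by cos²φ.
True area of glacier: 383000 × cos²(52.8°) = 383000 × 0.3655 = 140000 km².
True area of district: 307000 × cos²(25.5°) = 307000 × 0.8147 = 250100 km².
Ratio = 140000 / 250100 ≈ 0.560.

0.560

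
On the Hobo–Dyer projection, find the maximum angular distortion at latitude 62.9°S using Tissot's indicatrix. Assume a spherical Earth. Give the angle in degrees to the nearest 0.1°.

Hobo–Dyer is a cylindrical equal-area projection with standard parallels at ±37.5°. For cylindrical equal-area with standard parallel φ₀, h = cos φ / cos φ₀ and k = cos φ₀ / cos φ, so h·k = 1.
At 62.9°: h = 0.5742, k = 1.742; principal scales a = 1.742, b = 0.5742.
sin(ω/2) = (a − b)/(a + b) = 1.167/2.316 = 0.5041, so ω = 2 arcsin(0.5041) ≈ 60.5°.

60.5°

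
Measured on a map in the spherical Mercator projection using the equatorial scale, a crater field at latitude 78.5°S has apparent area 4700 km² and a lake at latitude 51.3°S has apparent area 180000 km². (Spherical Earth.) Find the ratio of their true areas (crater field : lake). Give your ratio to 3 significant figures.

0.00265

Since Mercator area scale is 1/cos²φ, the true area equals the apparent area multiplied by cos²φ.
True area of crater field: 4700 × cos²(78.5°) = 4700 × 0.03975 = 186.8 km².
True area of lake: 180000 × cos²(51.3°) = 180000 × 0.3909 = 70370 km².
Ratio = 186.8 / 70370 ≈ 0.00265.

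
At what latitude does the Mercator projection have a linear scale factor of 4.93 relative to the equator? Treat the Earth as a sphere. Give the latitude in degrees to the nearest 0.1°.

78.3°

Mercator scale is k = sec φ = 1/cos φ.
1/cos φ = 4.93  ⇒  cos φ = 0.2028  ⇒  φ = arccos(0.2028) ≈ 78.3°.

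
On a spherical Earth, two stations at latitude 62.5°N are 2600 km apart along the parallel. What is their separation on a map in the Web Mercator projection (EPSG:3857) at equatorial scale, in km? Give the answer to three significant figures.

Mercator is conformal, so the point scale is isotropic: h = k = sec φ = 1/cos φ.
Along the parallel, k = sec 62.5° = 1/0.4617 = 2.166.
Map distance = 2600 × 2.166 ≈ 5630 km.

5630 km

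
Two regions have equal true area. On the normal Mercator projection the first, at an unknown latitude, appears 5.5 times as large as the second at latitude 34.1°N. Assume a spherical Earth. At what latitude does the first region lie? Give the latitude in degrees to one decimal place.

On Mercator, (apparent₁)/(apparent₂) = sec²φ₁ / sec²φ₂ when true areas are equal.
cos²φ₂ / cos²φ₁ = 5.5  ⇒  cos φ₁ = cos 34.1° / √5.5 = 0.8281/2.345 = 0.3531.
φ₁ = arccos(0.3531) ≈ 69.3°.

69.3°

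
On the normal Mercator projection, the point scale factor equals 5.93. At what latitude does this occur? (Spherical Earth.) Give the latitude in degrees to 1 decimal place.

Mercator scale is k = sec φ = 1/cos φ.
1/cos φ = 5.93  ⇒  cos φ = 0.1686  ⇒  φ = arccos(0.1686) ≈ 80.3°.

80.3°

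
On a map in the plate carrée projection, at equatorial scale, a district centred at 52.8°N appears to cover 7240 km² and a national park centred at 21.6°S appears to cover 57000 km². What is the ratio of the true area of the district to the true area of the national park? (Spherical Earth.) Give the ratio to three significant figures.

On the plate carrée, areal scale = h·k = 1 × sec φ, so true area = apparent × cos φ.
True area of district: 7240 × cos(52.8°) = 7240 × 0.6046 = 4377 km².
True area of national park: 57000 × cos(21.6°) = 57000 × 0.9298 = 53000 km².
Ratio = 4377 / 53000 ≈ 0.0826.

0.0826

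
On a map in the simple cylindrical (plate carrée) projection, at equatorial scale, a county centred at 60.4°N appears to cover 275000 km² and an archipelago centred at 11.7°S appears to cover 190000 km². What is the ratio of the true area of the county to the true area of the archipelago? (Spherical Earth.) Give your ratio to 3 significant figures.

0.730

On the plate carrée, areal scale = h·k = 1 × sec φ, so true area = apparent × cos φ.
True area of county: 275000 × cos(60.4°) = 275000 × 0.4939 = 135800 km².
True area of archipelago: 190000 × cos(11.7°) = 190000 × 0.9792 = 186100 km².
Ratio = 135800 / 186100 ≈ 0.730.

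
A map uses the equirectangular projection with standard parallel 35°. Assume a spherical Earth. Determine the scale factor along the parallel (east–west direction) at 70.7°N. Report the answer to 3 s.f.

2.48

The equidistant cylindrical projection with φ₀ = 35° has h = 1 (meridians true) and k = cos φ₀ / cos φ along parallels.
k = cos 35° / cos 70.7° = 0.8192/0.3305 = 2.478.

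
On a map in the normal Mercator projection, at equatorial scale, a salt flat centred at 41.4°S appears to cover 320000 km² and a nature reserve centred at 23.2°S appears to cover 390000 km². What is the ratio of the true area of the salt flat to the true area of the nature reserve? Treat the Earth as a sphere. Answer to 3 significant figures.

Since Mercator area scale is 1/cos²φ, the true area equals the apparent area multiplied by cos²φ.
True area of salt flat: 320000 × cos²(41.4°) = 320000 × 0.5627 = 180100 km².
True area of nature reserve: 390000 × cos²(23.2°) = 390000 × 0.8448 = 329500 km².
Ratio = 180100 / 329500 ≈ 0.546.

0.546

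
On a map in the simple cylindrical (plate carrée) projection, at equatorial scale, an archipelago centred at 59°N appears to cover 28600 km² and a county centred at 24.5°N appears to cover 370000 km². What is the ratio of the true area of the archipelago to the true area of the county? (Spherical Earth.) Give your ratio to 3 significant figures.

Plate carrée has h = 1 and k = sec φ, giving areal scale sec φ; true area = (apparent area) · cos φ.
True area of archipelago: 28600 × cos(59°) = 28600 × 0.5150 = 14730 km².
True area of county: 370000 × cos(24.5°) = 370000 × 0.9100 = 336700 km².
Ratio = 14730 / 336700 ≈ 0.0438.

0.0438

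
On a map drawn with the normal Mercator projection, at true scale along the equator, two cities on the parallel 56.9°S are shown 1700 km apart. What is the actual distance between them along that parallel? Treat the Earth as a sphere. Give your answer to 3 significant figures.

The Mercator projection is conformal; its linear scale factor is the same in every direction and equals sec φ = 1/cos φ.
Along the parallel at 56.9°, map distances are exaggerated by k = sec 56.9° = 1.831.
True distance = 1700 / 1.831 = 1700 × cos 56.9° ≈ 928 km.

928 km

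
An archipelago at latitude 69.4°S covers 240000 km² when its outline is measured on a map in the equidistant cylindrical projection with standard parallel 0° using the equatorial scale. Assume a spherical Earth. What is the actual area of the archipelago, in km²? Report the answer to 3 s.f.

Plate carrée maps x = Rλ, y = Rφ. The meridian scale is h = 1 and the parallel scale is k = 1/cos φ = sec φ.
Areal scale = h·k = 1 × sec φ; at 69.4°, h = 1.000, k = 2.842, so h·k = 2.842.
True area = apparent / (areal scale) = 240000 / 2.842 ≈ 84400 km².

84400 km²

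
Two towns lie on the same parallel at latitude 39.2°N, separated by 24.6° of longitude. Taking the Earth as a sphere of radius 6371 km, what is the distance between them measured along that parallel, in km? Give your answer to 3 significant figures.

Arc length along a parallel = R cos φ · Δλ (with Δλ in radians).
= 6371 × cos 39.2° × (24.6° × π/180) = 6371 × 0.7749 × 0.4294 ≈ 2120 km.

2120 km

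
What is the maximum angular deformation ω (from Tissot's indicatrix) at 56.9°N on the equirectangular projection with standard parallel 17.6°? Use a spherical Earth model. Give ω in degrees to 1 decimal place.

The equidistant cylindrical projection with φ₀ = 17.6° has h = 1 (meridians true) and k = cos φ₀ / cos φ along parallels.
At 56.9°: h = 1.000, k = 1.745; principal scales a = 1.745, b = 1.000.
sin(ω/2) = (a − b)/(a + b) = 0.7454/2.745 = 0.2715, so ω = 2 arcsin(0.2715) ≈ 31.5°.

31.5°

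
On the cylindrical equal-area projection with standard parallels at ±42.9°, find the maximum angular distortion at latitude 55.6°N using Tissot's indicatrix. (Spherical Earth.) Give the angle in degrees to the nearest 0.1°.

29.4°

A cylindrical equal-area projection with standard parallel φ₀ has meridian scale h = cos φ / cos φ₀ and parallel scale k = cos φ₀ / cos φ (so areas are preserved, h·k = 1).
At 55.6°: h = 0.7712, k = 1.297; principal scales a = 1.297, b = 0.7712.
sin(ω/2) = (a − b)/(a + b) = 0.5254/2.068 = 0.2541, so ω = 2 arcsin(0.2541) ≈ 29.4°.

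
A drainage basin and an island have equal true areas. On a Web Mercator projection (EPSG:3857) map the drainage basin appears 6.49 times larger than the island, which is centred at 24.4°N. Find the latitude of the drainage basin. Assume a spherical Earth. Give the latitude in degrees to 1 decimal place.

69.1°

Mercator areal scale is sec²φ, so apparent-area ratio = sec²φ₁ / sec²φ₂ = cos²φ₂ / cos²φ₁.
cos²φ₂ / cos²φ₁ = 6.49  ⇒  cos φ₁ = cos 24.4° / √6.49 = 0.9107/2.548 = 0.3575.
φ₁ = arccos(0.3575) ≈ 69.1°.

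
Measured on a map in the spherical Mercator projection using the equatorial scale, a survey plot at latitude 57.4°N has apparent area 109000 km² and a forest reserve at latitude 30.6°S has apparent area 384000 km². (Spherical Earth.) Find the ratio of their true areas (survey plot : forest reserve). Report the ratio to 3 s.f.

Since Mercator area scale is 1/cos²φ, the true area equals the apparent area multiplied by cos²φ.
True area of survey plot: 109000 × cos²(57.4°) = 109000 × 0.2903 = 31640 km².
True area of forest reserve: 384000 × cos²(30.6°) = 384000 × 0.7409 = 284500 km².
Ratio = 31640 / 284500 ≈ 0.111.

0.111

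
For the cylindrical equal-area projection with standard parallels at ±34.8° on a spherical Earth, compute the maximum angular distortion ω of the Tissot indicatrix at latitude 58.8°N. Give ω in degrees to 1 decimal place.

51.0°

For cylindrical equal-area with standard parallel φ₀, h = cos φ / cos φ₀ and k = cos φ₀ / cos φ, so h·k = 1.
At 58.8°: h = 0.6309, k = 1.585; principal scales a = 1.585, b = 0.6309.
sin(ω/2) = (a − b)/(a + b) = 0.9543/2.216 = 0.4306, so ω = 2 arcsin(0.4306) ≈ 51.0°.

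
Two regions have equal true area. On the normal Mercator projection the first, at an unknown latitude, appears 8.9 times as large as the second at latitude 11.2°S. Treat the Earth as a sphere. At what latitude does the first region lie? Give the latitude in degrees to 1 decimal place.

For equal true areas on Mercator, apparent areas scale as sec²φ, so the ratio is cos²φ₂ / cos²φ₁.
cos²φ₂ / cos²φ₁ = 8.9  ⇒  cos φ₁ = cos 11.2° / √8.9 = 0.9810/2.983 = 0.3288.
φ₁ = arccos(0.3288) ≈ 70.8°.

70.8°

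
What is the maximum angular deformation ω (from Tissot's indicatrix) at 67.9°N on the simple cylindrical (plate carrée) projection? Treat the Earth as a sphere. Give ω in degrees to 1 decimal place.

Plate carrée maps x = Rλ, y = Rφ. The meridian scale is h = 1 and the parallel scale is k = 1/cos φ = sec φ.
At 67.9°: h = 1.000, k = 2.658; principal scales a = 2.658, b = 1.000.
sin(ω/2) = (a − b)/(a + b) = 1.658/3.658 = 0.4533, so ω = 2 arcsin(0.4533) ≈ 53.9°.

53.9°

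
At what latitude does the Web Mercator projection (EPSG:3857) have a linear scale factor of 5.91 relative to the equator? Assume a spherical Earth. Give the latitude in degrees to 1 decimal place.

80.3°

Mercator scale is k = sec φ = 1/cos φ.
1/cos φ = 5.91  ⇒  cos φ = 0.1692  ⇒  φ = arccos(0.1692) ≈ 80.3°.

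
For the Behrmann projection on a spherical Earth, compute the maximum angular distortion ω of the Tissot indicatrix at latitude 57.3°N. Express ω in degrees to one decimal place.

Behrmann is a cylindrical equal-area projection with standard parallels at ±30°. For cylindrical equal-area with standard parallel φ₀, h = cos φ / cos φ₀ and k = cos φ₀ / cos φ, so h·k = 1.
At 57.3°: h = 0.6238, k = 1.603; principal scales a = 1.603, b = 0.6238.
sin(ω/2) = (a − b)/(a + b) = 0.9792/2.227 = 0.4397, so ω = 2 arcsin(0.4397) ≈ 52.2°.

52.2°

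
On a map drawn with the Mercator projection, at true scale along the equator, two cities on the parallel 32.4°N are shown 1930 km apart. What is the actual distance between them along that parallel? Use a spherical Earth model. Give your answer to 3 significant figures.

Mercator is conformal, so the point scale is isotropic: h = k = sec φ = 1/cos φ.
Along the parallel at 32.4°, map distances are exaggerated by k = sec 32.4° = 1.184.
True distance = 1930 / 1.184 = 1930 × cos 32.4° ≈ 1630 km.

1630 km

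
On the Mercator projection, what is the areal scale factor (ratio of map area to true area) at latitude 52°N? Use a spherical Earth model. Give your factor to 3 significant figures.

The Mercator projection is conformal; its linear scale factor is the same in every direction and equals sec φ = 1/cos φ.
Areal scale = k² = sec²φ = 1/cos²(52°) = 1/0.6157² = 2.638.

2.64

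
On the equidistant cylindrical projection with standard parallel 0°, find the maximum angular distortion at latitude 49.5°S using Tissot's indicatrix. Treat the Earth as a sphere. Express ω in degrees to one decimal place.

In the plate carrée (x = Rλ, y = Rφ), meridians are true-scale (h = 1) and parallels are stretched by k = sec φ.
At 49.5°: h = 1.000, k = 1.540; principal scales a = 1.540, b = 1.000.
sin(ω/2) = (a − b)/(a + b) = 0.5398/2.540 = 0.2125, so ω = 2 arcsin(0.2125) ≈ 24.5°.

24.5°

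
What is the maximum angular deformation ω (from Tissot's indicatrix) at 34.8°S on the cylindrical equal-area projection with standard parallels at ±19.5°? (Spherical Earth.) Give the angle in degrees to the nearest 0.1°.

15.8°

For cylindrical equal-area with standard parallel φ₀, h = cos φ / cos φ₀ and k = cos φ₀ / cos φ, so h·k = 1.
At 34.8°: h = 0.8711, k = 1.148; principal scales a = 1.148, b = 0.8711.
sin(ω/2) = (a − b)/(a + b) = 0.2768/2.019 = 0.1371, so ω = 2 arcsin(0.1371) ≈ 15.8°.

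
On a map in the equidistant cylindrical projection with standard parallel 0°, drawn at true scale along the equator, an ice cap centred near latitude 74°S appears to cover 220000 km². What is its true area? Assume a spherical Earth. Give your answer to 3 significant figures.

60600 km²

Plate carrée maps x = Rλ, y = Rφ. The meridian scale is h = 1 and the parallel scale is k = 1/cos φ = sec φ.
Areal scale = h·k = 1 × sec φ; at 74°, h = 1.000, k = 3.628, so h·k = 3.628.
True area = apparent / (areal scale) = 220000 / 3.628 ≈ 60600 km².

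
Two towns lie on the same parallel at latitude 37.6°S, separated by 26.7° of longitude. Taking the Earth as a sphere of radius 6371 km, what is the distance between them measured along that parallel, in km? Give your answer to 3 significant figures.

2350 km

Arc length along a parallel = R cos φ · Δλ (with Δλ in radians).
= 6371 × cos 37.6° × (26.7° × π/180) = 6371 × 0.7923 × 0.4660 ≈ 2350 km.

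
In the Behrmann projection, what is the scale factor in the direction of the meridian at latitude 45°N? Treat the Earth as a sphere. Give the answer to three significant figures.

0.816

The Behrmann projection is cylindrical equal-area with φ₀ = 30°. Cylindrical equal-area (φ₀ = 30°): h = cos φ / cos 30° along meridians, k = cos 30° / cos φ along parallels; h·k = 1.
h = cos 45° / cos 30° = 0.7071/0.8660 = 0.8165.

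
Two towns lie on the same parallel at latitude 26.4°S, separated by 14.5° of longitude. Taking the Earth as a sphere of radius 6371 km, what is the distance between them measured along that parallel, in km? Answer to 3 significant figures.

1440 km

Arc length along a parallel = R cos φ · Δλ (with Δλ in radians).
= 6371 × cos 26.4° × (14.5° × π/180) = 6371 × 0.8957 × 0.2531 ≈ 1440 km.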